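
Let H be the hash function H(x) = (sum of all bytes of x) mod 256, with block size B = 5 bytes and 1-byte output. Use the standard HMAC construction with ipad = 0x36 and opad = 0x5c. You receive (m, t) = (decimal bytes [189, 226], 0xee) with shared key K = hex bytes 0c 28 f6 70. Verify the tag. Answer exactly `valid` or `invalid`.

Key hex bytes 0c 28 f6 70 is 4 bytes ≤ B = 5; zero-pad to 5 bytes: K' = 0c 28 f6 70 00.
K' ⊕ ipad = 3a 1e c0 46 36; K' ⊕ opad = 50 74 aa 2c 5c.
Inner hash: sum = 58+30+192+70+54+189+226 = 819; mod 256 = 51 → 33.
Outer hash (recomputed tag): sum = 80+116+170+44+92+51 = 553; mod 256 = 41 → 29.
Recomputed tag = 29; claimed = ee → mismatch.

invalid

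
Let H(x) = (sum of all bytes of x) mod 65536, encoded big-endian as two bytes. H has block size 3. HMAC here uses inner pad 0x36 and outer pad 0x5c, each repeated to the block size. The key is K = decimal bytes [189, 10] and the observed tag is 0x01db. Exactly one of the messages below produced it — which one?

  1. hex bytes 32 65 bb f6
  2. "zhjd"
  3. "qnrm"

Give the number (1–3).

1

Key decimal bytes [189, 10] = bd 0a is 2 bytes ≤ B = 3; zero-pad to 3 bytes: K' = bd 0a 00.
K' ⊕ ipad = 8b 3c 36; K' ⊕ opad = e1 56 5c.
m1: inner = H(8b 3c 36 32 65 bb f6) = 03 45; tag = H(e1 56 5c 03 45) = 01db ← matches
m2: inner = H(8b 3c 36 7a 68 6a 64) = 02 ad; tag = H(e1 56 5c 02 ad) = 0242
m3: inner = H(8b 3c 36 71 6e 72 6d) = 02 bb; tag = H(e1 56 5c 02 bb) = 0250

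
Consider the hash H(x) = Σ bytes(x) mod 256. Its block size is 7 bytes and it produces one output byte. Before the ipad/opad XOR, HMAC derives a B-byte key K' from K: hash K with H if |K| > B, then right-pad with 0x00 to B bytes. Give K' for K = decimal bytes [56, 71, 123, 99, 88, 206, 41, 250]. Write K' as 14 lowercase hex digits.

|K| = 8 > B = 7, so first hash the key.
H(K): sum = 56+71+123+99+88+206+41+250 = 934; mod 256 = 166 → a6.
Zero-pad H(K) = a6 to 7 bytes: K' = a6 00 00 00 00 00 00.

a6000000000000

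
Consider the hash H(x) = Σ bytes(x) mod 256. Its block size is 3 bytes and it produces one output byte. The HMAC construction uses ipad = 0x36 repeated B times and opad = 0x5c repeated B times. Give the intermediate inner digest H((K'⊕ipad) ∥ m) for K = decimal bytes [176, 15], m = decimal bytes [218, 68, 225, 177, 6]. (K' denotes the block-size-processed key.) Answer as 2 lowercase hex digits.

Key decimal bytes [176, 15] = b0 0f is 2 bytes ≤ B = 3; zero-pad to 3 bytes: K' = b0 0f 00.
K' ⊕ ipad = 86 39 36.
Inner input = 86 39 36 ∥ da 44 e1 b1 06.
Inner hash: sum = 134+57+54+218+68+225+177+6 = 939; mod 256 = 171 → ab.

ab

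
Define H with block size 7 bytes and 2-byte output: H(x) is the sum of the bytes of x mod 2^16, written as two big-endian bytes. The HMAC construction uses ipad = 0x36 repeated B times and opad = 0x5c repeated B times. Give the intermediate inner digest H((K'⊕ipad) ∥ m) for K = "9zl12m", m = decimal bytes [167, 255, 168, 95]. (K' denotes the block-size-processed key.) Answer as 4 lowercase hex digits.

Key "9zl12m" = 39 7a 6c 31 32 6d is 6 bytes ≤ B = 7; zero-pad to 7 bytes: K' = 39 7a 6c 31 32 6d 00.
K' ⊕ ipad = 0f 4c 5a 07 04 5b 36.
Inner input = 0f 4c 5a 07 04 5b 36 ∥ a7 ff a8 5f.
Inner hash: sum = 15+76+90+7+4+91+54+167+255+168+95 = 1022 → 03 fe.

03fe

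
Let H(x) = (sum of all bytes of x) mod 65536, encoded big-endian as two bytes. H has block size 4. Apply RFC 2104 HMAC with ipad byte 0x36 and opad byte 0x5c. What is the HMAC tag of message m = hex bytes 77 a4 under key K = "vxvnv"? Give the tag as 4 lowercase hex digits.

0165

Key "vxvnv" = 76 78 76 6e 76 is 5 bytes > B = 4, so hash it first: H(key) = 02 48, then zero-pad to 4 bytes: K' = 02 48 00 00.
K' ⊕ ipad = 34 7e 36 36.  K' ⊕ opad = 5e 14 5c 5c.
Inner input = (K'⊕ipad) ∥ m = 34 7e 36 36 ∥ 77 a4.
Inner hash: sum = 52+126+54+54+119+164 = 569 → 02 39.
Outer input = (K'⊕opad) ∥ inner = 5e 14 5c 5c ∥ 02 39.
Outer hash (tag): sum = 94+20+92+92+2+57 = 357 → 01 65.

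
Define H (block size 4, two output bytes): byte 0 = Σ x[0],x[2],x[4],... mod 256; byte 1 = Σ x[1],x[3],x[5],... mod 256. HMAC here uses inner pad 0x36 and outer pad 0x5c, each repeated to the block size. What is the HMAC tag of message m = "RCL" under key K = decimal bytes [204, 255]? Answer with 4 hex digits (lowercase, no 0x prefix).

ba41

Key decimal bytes [204, 255] = cc ff is 2 bytes ≤ B = 4; zero-pad to 4 bytes: K' = cc ff 00 00.
K' ⊕ ipad = fa c9 36 36.  K' ⊕ opad = 90 a3 5c 5c.
Inner input = (K'⊕ipad) ∥ m = fa c9 36 36 ∥ 52 43 4c.
Inner hash: even-index sum = 462 mod 256 = 206; odd-index sum = 322 mod 256 = 66 → ce 42.
Outer input = (K'⊕opad) ∥ inner = 90 a3 5c 5c ∥ ce 42.
Outer hash (tag): even-index sum = 442 mod 256 = 186; odd-index sum = 321 mod 256 = 65 → ba 41.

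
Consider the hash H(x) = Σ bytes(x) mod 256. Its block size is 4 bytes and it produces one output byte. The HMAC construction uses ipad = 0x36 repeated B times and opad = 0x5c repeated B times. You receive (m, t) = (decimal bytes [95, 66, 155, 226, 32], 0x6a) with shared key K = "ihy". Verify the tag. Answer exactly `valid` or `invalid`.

Key "ihy" = 69 68 79 is 3 bytes ≤ B = 4; zero-pad to 4 bytes: K' = 69 68 79 00.
K' ⊕ ipad = 5f 5e 4f 36; K' ⊕ opad = 35 34 25 5c.
Inner hash: sum = 95+94+79+54+95+66+155+226+32 = 896; mod 256 = 128 → 80.
Outer hash (recomputed tag): sum = 53+52+37+92+128 = 362; mod 256 = 106 → 6a.
Recomputed tag = 6a; claimed = 6a → match.

valid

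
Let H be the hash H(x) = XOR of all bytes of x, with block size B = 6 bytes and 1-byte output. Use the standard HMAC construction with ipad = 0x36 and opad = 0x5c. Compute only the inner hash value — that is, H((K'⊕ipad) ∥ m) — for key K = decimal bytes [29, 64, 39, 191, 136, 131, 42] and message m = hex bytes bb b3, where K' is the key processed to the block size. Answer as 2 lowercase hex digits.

Key decimal bytes [29, 64, 39, 191, 136, 131, 42] = 1d 40 27 bf 88 83 2a is 7 bytes > B = 6, so hash it first: H(key) = e4, then zero-pad to 6 bytes: K' = e4 00 00 00 00 00.
K' ⊕ ipad = d2 36 36 36 36 36.
Inner input = d2 36 36 36 36 36 ∥ bb b3.
Inner hash: XOR d2⊕36⊕36⊕36⊕36⊕36⊕bb⊕b3 = ec.

ec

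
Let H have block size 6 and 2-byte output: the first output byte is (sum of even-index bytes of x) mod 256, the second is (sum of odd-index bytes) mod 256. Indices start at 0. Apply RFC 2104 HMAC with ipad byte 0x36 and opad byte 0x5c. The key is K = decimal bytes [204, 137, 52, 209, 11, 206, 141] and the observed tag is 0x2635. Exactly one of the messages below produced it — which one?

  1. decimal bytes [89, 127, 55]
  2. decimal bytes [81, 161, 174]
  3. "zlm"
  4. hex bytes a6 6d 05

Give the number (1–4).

1

Key decimal bytes [204, 137, 52, 209, 11, 206, 141] = cc 89 34 d1 0b ce 8d is 7 bytes > B = 6, so hash it first: H(key) = 98 28, then zero-pad to 6 bytes: K' = 98 28 00 00 00 00.
K' ⊕ ipad = ae 1e 36 36 36 36; K' ⊕ opad = c4 74 5c 5c 5c 5c.
m1: inner = H(ae 1e 36 36 36 36 59 7f 37) = aa 09; tag = H(c4 74 5c 5c 5c 5c aa 09) = 2635 ← matches
m2: inner = H(ae 1e 36 36 36 36 51 a1 ae) = 19 2b; tag = H(c4 74 5c 5c 5c 5c 19 2b) = 9557
m3: inner = H(ae 1e 36 36 36 36 7a 6c 6d) = 01 f6; tag = H(c4 74 5c 5c 5c 5c 01 f6) = 7d22
m4: inner = H(ae 1e 36 36 36 36 a6 6d 05) = c5 f7; tag = H(c4 74 5c 5c 5c 5c c5 f7) = 4123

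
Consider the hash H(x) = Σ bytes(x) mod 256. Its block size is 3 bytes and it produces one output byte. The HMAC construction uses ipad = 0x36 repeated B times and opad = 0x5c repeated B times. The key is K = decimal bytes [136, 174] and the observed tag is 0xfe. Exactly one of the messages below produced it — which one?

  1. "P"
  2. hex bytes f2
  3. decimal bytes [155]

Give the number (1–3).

1

Key decimal bytes [136, 174] = 88 ae is 2 bytes ≤ B = 3; zero-pad to 3 bytes: K' = 88 ae 00.
K' ⊕ ipad = be 98 36; K' ⊕ opad = d4 f2 5c.
m1: inner = H(be 98 36 50) = dc; tag = H(d4 f2 5c dc) = fe ← matches
m2: inner = H(be 98 36 f2) = 7e; tag = H(d4 f2 5c 7e) = a0
m3: inner = H(be 98 36 9b) = 27; tag = H(d4 f2 5c 27) = 49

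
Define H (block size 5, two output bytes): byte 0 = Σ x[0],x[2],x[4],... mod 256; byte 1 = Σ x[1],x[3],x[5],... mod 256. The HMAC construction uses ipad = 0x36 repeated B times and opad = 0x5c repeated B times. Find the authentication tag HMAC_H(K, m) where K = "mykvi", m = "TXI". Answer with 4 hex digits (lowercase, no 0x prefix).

c9be

Key "mykvi" = 6d 79 6b 76 69 is exactly B = 5 bytes: K' = 6d 79 6b 76 69.
K' ⊕ ipad = 5b 4f 5d 40 5f.  K' ⊕ opad = 31 25 37 2a 35.
Inner input = (K'⊕ipad) ∥ m = 5b 4f 5d 40 5f ∥ 54 58 49.
Inner hash: even-index sum = 367 mod 256 = 111; odd-index sum = 300 mod 256 = 44 → 6f 2c.
Outer input = (K'⊕opad) ∥ inner = 31 25 37 2a 35 ∥ 6f 2c.
Outer hash (tag): even-index sum = 201 mod 256 = 201; odd-index sum = 190 mod 256 = 190 → c9 be.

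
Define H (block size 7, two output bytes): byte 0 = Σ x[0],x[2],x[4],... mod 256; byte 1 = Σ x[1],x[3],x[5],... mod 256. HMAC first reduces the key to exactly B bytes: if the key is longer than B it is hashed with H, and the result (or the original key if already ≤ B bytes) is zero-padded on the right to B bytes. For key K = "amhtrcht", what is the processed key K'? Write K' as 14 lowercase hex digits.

a3b80000000000

|K| = 8 > B = 7, so first hash the key.
H(K): even-index sum = 419 mod 256 = 163; odd-index sum = 440 mod 256 = 184 → a3 b8.
Zero-pad H(K) = a3 b8 to 7 bytes: K' = a3 b8 00 00 00 00 00.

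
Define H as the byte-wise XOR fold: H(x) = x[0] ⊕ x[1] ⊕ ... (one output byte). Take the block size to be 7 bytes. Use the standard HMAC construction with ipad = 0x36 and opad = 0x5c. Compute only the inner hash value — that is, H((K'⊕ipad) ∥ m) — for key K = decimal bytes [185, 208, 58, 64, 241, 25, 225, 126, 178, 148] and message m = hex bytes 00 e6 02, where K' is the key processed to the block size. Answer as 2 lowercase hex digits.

90

Key decimal bytes [185, 208, 58, 64, 241, 25, 225, 126, 178, 148] = b9 d0 3a 40 f1 19 e1 7e b2 94 is 10 bytes > B = 7, so hash it first: H(key) = 42, then zero-pad to 7 bytes: K' = 42 00 00 00 00 00 00.
K' ⊕ ipad = 74 36 36 36 36 36 36.
Inner input = 74 36 36 36 36 36 36 ∥ 00 e6 02.
Inner hash: XOR 74⊕36⊕36⊕36⊕36⊕36⊕36⊕00⊕e6⊕02 = 90.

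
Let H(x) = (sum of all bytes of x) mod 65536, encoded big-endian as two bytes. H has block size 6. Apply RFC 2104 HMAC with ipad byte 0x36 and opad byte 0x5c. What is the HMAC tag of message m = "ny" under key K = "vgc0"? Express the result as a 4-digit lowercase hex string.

0209

Key "vgc0" = 76 67 63 30 is 4 bytes ≤ B = 6; zero-pad to 6 bytes: K' = 76 67 63 30 00 00.
K' ⊕ ipad = 40 51 55 06 36 36.  K' ⊕ opad = 2a 3b 3f 6c 5c 5c.
Inner input = (K'⊕ipad) ∥ m = 40 51 55 06 36 36 ∥ 6e 79.
Inner hash: sum = 64+81+85+6+54+54+110+121 = 575 → 02 3f.
Outer input = (K'⊕opad) ∥ inner = 2a 3b 3f 6c 5c 5c ∥ 02 3f.
Outer hash (tag): sum = 42+59+63+108+92+92+2+63 = 521 → 02 09.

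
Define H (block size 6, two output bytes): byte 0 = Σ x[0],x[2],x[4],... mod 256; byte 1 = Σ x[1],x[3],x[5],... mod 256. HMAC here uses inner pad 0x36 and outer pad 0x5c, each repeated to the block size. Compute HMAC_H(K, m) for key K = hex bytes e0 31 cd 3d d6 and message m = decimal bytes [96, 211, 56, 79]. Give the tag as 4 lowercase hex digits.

2094

Key hex bytes e0 31 cd 3d d6 is 5 bytes ≤ B = 6; zero-pad to 6 bytes: K' = e0 31 cd 3d d6 00.
K' ⊕ ipad = d6 07 fb 0b e0 36.  K' ⊕ opad = bc 6d 91 61 8a 5c.
Inner input = (K'⊕ipad) ∥ m = d6 07 fb 0b e0 36 ∥ 60 d3 38 4f.
Inner hash: even-index sum = 841 mod 256 = 73; odd-index sum = 362 mod 256 = 106 → 49 6a.
Outer input = (K'⊕opad) ∥ inner = bc 6d 91 61 8a 5c ∥ 49 6a.
Outer hash (tag): even-index sum = 544 mod 256 = 32; odd-index sum = 404 mod 256 = 148 → 20 94.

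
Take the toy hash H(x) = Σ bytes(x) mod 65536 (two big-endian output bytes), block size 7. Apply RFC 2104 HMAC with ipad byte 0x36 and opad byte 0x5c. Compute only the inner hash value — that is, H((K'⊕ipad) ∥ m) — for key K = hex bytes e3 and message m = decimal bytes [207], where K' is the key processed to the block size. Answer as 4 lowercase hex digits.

02e8

Key hex bytes e3 is 1 byte ≤ B = 7; zero-pad to 7 bytes: K' = e3 00 00 00 00 00 00.
K' ⊕ ipad = d5 36 36 36 36 36 36.
Inner input = d5 36 36 36 36 36 36 ∥ cf.
Inner hash: sum = 213+54+54+54+54+54+54+207 = 744 → 02 e8.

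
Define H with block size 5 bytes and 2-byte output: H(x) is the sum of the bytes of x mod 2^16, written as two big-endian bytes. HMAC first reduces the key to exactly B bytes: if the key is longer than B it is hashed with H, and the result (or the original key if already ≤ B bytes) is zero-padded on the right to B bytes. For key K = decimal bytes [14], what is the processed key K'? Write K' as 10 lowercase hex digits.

Key decimal bytes [14] = 0e is 1 byte ≤ B = 5; zero-pad to 5 bytes: K' = 0e 00 00 00 00.

0e00000000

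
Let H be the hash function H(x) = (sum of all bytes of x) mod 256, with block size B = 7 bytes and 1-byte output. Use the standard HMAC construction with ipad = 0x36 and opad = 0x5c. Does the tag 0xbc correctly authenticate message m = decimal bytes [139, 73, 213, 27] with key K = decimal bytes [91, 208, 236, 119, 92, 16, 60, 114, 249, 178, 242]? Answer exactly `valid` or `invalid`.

valid

Key decimal bytes [91, 208, 236, 119, 92, 16, 60, 114, 249, 178, 242] = 5b d0 ec 77 5c 10 3c 72 f9 b2 f2 is 11 bytes > B = 7, so hash it first: H(key) = 45, then zero-pad to 7 bytes: K' = 45 00 00 00 00 00 00.
K' ⊕ ipad = 73 36 36 36 36 36 36; K' ⊕ opad = 19 5c 5c 5c 5c 5c 5c.
Inner hash: sum = 115+54+54+54+54+54+54+139+73+213+27 = 891; mod 256 = 123 → 7b.
Outer hash (recomputed tag): sum = 25+92+92+92+92+92+92+123 = 700; mod 256 = 188 → bc.
Recomputed tag = bc; claimed = bc → match.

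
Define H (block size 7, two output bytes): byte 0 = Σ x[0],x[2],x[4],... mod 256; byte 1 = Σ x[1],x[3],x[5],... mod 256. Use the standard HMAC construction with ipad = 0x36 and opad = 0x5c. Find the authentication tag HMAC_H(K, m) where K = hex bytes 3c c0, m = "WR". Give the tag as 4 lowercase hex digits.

2d52

Key hex bytes 3c c0 is 2 bytes ≤ B = 7; zero-pad to 7 bytes: K' = 3c c0 00 00 00 00 00.
K' ⊕ ipad = 0a f6 36 36 36 36 36.  K' ⊕ opad = 60 9c 5c 5c 5c 5c 5c.
Inner input = (K'⊕ipad) ∥ m = 0a f6 36 36 36 36 36 ∥ 57 52.
Inner hash: even-index sum = 254 mod 256 = 254; odd-index sum = 441 mod 256 = 185 → fe b9.
Outer input = (K'⊕opad) ∥ inner = 60 9c 5c 5c 5c 5c 5c ∥ fe b9.
Outer hash (tag): even-index sum = 557 mod 256 = 45; odd-index sum = 594 mod 256 = 82 → 2d 52.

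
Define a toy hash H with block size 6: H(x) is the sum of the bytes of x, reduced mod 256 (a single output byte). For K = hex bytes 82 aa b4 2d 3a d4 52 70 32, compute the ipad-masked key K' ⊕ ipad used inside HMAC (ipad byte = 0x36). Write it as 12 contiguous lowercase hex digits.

Key hex bytes 82 aa b4 2d 3a d4 52 70 32 is 9 bytes > B = 6, so hash it first: H(key) = 0f, then zero-pad to 6 bytes: K' = 0f 00 00 00 00 00.
XOR each byte with 0x36: 0f⊕36=39, 00⊕36=36, 00⊕36=36, 00⊕36=36, 00⊕36=36, 00⊕36=36.

393636363636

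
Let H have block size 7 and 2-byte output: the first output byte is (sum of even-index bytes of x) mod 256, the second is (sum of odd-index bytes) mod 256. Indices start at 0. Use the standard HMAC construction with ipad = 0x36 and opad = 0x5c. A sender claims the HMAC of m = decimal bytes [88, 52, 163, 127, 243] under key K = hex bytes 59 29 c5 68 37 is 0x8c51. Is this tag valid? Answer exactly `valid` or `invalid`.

Key hex bytes 59 29 c5 68 37 is 5 bytes ≤ B = 7; zero-pad to 7 bytes: K' = 59 29 c5 68 37 00 00.
K' ⊕ ipad = 6f 1f f3 5e 01 36 36; K' ⊕ opad = 05 75 99 34 6b 5c 5c.
Inner hash: even-index sum = 588 mod 256 = 76; odd-index sum = 673 mod 256 = 161 → 4c a1.
Outer hash (recomputed tag): even-index sum = 518 mod 256 = 6; odd-index sum = 337 mod 256 = 81 → 06 51.
Recomputed tag = 0651; claimed = 8c51 → mismatch.

invalid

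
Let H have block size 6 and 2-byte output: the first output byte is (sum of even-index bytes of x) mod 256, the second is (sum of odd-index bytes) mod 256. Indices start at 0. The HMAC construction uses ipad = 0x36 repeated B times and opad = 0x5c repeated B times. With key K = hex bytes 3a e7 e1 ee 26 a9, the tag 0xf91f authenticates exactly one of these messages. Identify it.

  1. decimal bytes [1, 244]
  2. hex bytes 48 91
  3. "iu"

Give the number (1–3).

3

Key hex bytes 3a e7 e1 ee 26 a9 is exactly B = 6 bytes: K' = 3a e7 e1 ee 26 a9.
K' ⊕ ipad = 0c d1 d7 d8 10 9f; K' ⊕ opad = 66 bb bd b2 7a f5.
m1: inner = H(0c d1 d7 d8 10 9f 01 f4) = f4 3c; tag = H(66 bb bd b2 7a f5 f4 3c) = 919e
m2: inner = H(0c d1 d7 d8 10 9f 48 91) = 3b d9; tag = H(66 bb bd b2 7a f5 3b d9) = d83b
m3: inner = H(0c d1 d7 d8 10 9f 69 75) = 5c bd; tag = H(66 bb bd b2 7a f5 5c bd) = f91f ← matches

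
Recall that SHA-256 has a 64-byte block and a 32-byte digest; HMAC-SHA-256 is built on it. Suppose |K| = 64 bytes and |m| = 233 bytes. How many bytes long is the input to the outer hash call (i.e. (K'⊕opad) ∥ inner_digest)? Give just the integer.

96

Key is 64 ≤ 64 bytes, zero-padded: |K'| = 64.
Outer input = (K'⊕opad) ∥ H(inner) → 64 + 32 = 96 bytes.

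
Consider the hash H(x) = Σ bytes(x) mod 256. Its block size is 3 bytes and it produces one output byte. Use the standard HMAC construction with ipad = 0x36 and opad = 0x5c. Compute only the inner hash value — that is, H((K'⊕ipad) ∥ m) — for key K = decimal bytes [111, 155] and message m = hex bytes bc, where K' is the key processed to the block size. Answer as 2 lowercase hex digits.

f8

Key decimal bytes [111, 155] = 6f 9b is 2 bytes ≤ B = 3; zero-pad to 3 bytes: K' = 6f 9b 00.
K' ⊕ ipad = 59 ad 36.
Inner input = 59 ad 36 ∥ bc.
Inner hash: sum = 89+173+54+188 = 504; mod 256 = 248 → f8.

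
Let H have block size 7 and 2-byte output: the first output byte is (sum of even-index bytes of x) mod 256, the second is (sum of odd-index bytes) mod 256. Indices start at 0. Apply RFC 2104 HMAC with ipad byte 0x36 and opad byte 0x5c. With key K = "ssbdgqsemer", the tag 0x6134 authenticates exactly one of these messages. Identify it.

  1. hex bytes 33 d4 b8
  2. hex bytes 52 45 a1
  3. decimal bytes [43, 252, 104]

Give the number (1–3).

Key "ssbdgqsemer" = 73 73 62 64 67 71 73 65 6d 65 72 is 11 bytes > B = 7, so hash it first: H(key) = 8e 12, then zero-pad to 7 bytes: K' = 8e 12 00 00 00 00 00.
K' ⊕ ipad = b8 24 36 36 36 36 36; K' ⊕ opad = d2 4e 5c 5c 5c 5c 5c.
m1: inner = H(b8 24 36 36 36 36 36 33 d4 b8) = 2e 7b; tag = H(d2 4e 5c 5c 5c 5c 5c 2e 7b) = 6134 ← matches
m2: inner = H(b8 24 36 36 36 36 36 52 45 a1) = 9f 83; tag = H(d2 4e 5c 5c 5c 5c 5c 9f 83) = 69a5
m3: inner = H(b8 24 36 36 36 36 36 2b fc 68) = 56 23; tag = H(d2 4e 5c 5c 5c 5c 5c 56 23) = 095c

1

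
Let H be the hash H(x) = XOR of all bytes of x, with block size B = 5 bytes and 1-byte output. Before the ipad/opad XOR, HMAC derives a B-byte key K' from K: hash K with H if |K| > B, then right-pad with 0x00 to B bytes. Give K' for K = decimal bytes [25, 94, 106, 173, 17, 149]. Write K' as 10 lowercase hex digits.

|K| = 6 > B = 5, so first hash the key.
H(K): XOR 19⊕5e⊕6a⊕ad⊕11⊕95 = 04.
Zero-pad H(K) = 04 to 5 bytes: K' = 04 00 00 00 00.

0400000000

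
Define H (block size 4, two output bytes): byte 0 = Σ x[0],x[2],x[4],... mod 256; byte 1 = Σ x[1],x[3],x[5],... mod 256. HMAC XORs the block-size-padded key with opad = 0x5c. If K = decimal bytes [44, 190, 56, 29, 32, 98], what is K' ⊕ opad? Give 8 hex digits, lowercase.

Key decimal bytes [44, 190, 56, 29, 32, 98] = 2c be 38 1d 20 62 is 6 bytes > B = 4, so hash it first: H(key) = 84 3d, then zero-pad to 4 bytes: K' = 84 3d 00 00.
XOR each byte with 0x5c: 84⊕5c=d8, 3d⊕5c=61, 00⊕5c=5c, 00⊕5c=5c.

d8615c5c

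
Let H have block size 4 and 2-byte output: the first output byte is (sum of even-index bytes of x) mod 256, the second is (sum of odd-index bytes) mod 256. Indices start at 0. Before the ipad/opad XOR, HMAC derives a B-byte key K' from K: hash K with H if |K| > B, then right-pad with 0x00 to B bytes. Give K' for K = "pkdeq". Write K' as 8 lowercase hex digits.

|K| = 5 > B = 4, so first hash the key.
H(K): even-index sum = 325 mod 256 = 69; odd-index sum = 208 mod 256 = 208 → 45 d0.
Zero-pad H(K) = 45 d0 to 4 bytes: K' = 45 d0 00 00.

45d00000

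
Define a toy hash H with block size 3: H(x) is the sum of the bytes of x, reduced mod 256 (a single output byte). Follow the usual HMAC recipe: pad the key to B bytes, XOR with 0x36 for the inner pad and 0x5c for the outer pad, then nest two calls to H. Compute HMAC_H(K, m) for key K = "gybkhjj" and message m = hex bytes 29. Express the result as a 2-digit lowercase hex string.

e1

Key "gybkhjj" = 67 79 62 6b 68 6a 6a is 7 bytes > B = 3, so hash it first: H(key) = e9, then zero-pad to 3 bytes: K' = e9 00 00.
K' ⊕ ipad = df 36 36.  K' ⊕ opad = b5 5c 5c.
Inner input = (K'⊕ipad) ∥ m = df 36 36 ∥ 29.
Inner hash: sum = 223+54+54+41 = 372; mod 256 = 116 → 74.
Outer input = (K'⊕opad) ∥ inner = b5 5c 5c ∥ 74.
Outer hash (tag): sum = 181+92+92+116 = 481; mod 256 = 225 → e1.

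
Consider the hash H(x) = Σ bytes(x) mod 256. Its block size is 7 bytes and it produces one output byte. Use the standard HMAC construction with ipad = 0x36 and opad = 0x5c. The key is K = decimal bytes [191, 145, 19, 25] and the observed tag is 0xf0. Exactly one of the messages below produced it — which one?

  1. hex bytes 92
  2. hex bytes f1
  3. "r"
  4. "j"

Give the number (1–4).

Key decimal bytes [191, 145, 19, 25] = bf 91 13 19 is 4 bytes ≤ B = 7; zero-pad to 7 bytes: K' = bf 91 13 19 00 00 00.
K' ⊕ ipad = 89 a7 25 2f 36 36 36; K' ⊕ opad = e3 cd 4f 45 5c 5c 5c.
m1: inner = H(89 a7 25 2f 36 36 36 92) = b8; tag = H(e3 cd 4f 45 5c 5c 5c b8) = 10
m2: inner = H(89 a7 25 2f 36 36 36 f1) = 17; tag = H(e3 cd 4f 45 5c 5c 5c 17) = 6f
m3: inner = H(89 a7 25 2f 36 36 36 72) = 98; tag = H(e3 cd 4f 45 5c 5c 5c 98) = f0 ← matches
m4: inner = H(89 a7 25 2f 36 36 36 6a) = 90; tag = H(e3 cd 4f 45 5c 5c 5c 90) = e8

3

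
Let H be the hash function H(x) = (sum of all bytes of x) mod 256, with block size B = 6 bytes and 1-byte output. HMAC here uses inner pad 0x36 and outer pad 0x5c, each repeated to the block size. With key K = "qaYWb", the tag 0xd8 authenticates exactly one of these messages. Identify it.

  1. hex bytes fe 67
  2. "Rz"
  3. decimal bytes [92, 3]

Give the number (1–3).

Key "qaYWb" = 71 61 59 57 62 is 5 bytes ≤ B = 6; zero-pad to 6 bytes: K' = 71 61 59 57 62 00.
K' ⊕ ipad = 47 57 6f 61 54 36; K' ⊕ opad = 2d 3d 05 0b 3e 5c.
m1: inner = H(47 57 6f 61 54 36 fe 67) = 5d; tag = H(2d 3d 05 0b 3e 5c 5d) = 71
m2: inner = H(47 57 6f 61 54 36 52 7a) = c4; tag = H(2d 3d 05 0b 3e 5c c4) = d8 ← matches
m3: inner = H(47 57 6f 61 54 36 5c 03) = 57; tag = H(2d 3d 05 0b 3e 5c 57) = 6b

2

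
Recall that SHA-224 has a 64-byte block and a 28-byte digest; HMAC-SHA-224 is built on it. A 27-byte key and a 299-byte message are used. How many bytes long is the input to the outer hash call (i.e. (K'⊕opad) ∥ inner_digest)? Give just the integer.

Key is 27 ≤ 64 bytes, zero-padded: |K'| = 64.
Outer input = (K'⊕opad) ∥ H(inner) → 64 + 28 = 92 bytes.

92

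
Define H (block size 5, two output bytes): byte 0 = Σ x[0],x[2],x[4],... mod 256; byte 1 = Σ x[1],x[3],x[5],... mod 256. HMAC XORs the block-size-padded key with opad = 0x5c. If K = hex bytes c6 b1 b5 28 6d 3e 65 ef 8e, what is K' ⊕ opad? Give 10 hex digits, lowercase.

Key hex bytes c6 b1 b5 28 6d 3e 65 ef 8e is 9 bytes > B = 5, so hash it first: H(key) = db 06, then zero-pad to 5 bytes: K' = db 06 00 00 00.
XOR each byte with 0x5c: db⊕5c=87, 06⊕5c=5a, 00⊕5c=5c, 00⊕5c=5c, 00⊕5c=5c.

875a5c5c5c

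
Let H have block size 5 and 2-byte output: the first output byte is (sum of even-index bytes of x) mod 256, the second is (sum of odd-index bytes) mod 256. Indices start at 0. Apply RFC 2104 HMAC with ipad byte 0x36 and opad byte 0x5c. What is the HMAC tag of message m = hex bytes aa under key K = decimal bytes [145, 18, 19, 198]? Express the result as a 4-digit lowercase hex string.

36ea

Key decimal bytes [145, 18, 19, 198] = 91 12 13 c6 is 4 bytes ≤ B = 5; zero-pad to 5 bytes: K' = 91 12 13 c6 00.
K' ⊕ ipad = a7 24 25 f0 36.  K' ⊕ opad = cd 4e 4f 9a 5c.
Inner input = (K'⊕ipad) ∥ m = a7 24 25 f0 36 ∥ aa.
Inner hash: even-index sum = 258 mod 256 = 2; odd-index sum = 446 mod 256 = 190 → 02 be.
Outer input = (K'⊕opad) ∥ inner = cd 4e 4f 9a 5c ∥ 02 be.
Outer hash (tag): even-index sum = 566 mod 256 = 54; odd-index sum = 234 mod 256 = 234 → 36 ea.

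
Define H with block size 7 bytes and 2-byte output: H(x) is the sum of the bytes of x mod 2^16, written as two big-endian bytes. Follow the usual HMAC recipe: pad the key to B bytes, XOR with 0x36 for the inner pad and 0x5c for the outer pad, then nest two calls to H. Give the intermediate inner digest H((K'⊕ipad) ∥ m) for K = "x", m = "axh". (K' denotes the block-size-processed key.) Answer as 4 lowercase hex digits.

Key "x" = 78 is 1 byte ≤ B = 7; zero-pad to 7 bytes: K' = 78 00 00 00 00 00 00.
K' ⊕ ipad = 4e 36 36 36 36 36 36.
Inner input = 4e 36 36 36 36 36 36 ∥ 61 78 68.
Inner hash: sum = 78+54+54+54+54+54+54+97+120+104 = 723 → 02 d3.

02d3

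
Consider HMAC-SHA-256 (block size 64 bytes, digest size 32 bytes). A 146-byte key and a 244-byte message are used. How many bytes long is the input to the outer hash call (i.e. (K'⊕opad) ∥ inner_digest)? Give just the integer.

Key is 146 > 64 bytes, so it is hashed to 32 bytes then zero-padded to 64: |K'| = 64.
Outer input = (K'⊕opad) ∥ H(inner) → 64 + 32 = 96 bytes.

96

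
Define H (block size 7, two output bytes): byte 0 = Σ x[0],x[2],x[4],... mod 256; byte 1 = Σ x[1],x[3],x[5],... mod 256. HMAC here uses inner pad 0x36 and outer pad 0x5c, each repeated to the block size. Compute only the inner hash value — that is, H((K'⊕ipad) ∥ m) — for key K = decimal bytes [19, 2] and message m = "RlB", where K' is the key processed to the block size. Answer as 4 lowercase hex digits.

3334

Key decimal bytes [19, 2] = 13 02 is 2 bytes ≤ B = 7; zero-pad to 7 bytes: K' = 13 02 00 00 00 00 00.
K' ⊕ ipad = 25 34 36 36 36 36 36.
Inner input = 25 34 36 36 36 36 36 ∥ 52 6c 42.
Inner hash: even-index sum = 307 mod 256 = 51; odd-index sum = 308 mod 256 = 52 → 33 34.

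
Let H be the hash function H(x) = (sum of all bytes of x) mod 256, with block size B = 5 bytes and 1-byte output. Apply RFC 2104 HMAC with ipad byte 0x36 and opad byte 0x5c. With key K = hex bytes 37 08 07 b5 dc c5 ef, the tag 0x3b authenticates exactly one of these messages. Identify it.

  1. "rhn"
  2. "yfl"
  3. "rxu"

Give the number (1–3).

3

Key hex bytes 37 08 07 b5 dc c5 ef is 7 bytes > B = 5, so hash it first: H(key) = 8b, then zero-pad to 5 bytes: K' = 8b 00 00 00 00.
K' ⊕ ipad = bd 36 36 36 36; K' ⊕ opad = d7 5c 5c 5c 5c.
m1: inner = H(bd 36 36 36 36 72 68 6e) = dd; tag = H(d7 5c 5c 5c 5c dd) = 24
m2: inner = H(bd 36 36 36 36 79 66 6c) = e0; tag = H(d7 5c 5c 5c 5c e0) = 27
m3: inner = H(bd 36 36 36 36 72 78 75) = f4; tag = H(d7 5c 5c 5c 5c f4) = 3b ← matches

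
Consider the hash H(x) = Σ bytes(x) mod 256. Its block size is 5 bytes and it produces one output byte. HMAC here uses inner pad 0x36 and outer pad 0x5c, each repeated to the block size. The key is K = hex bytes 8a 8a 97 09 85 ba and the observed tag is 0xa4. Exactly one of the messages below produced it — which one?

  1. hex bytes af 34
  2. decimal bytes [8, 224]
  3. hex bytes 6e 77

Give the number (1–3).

Key hex bytes 8a 8a 97 09 85 ba is 6 bytes > B = 5, so hash it first: H(key) = f3, then zero-pad to 5 bytes: K' = f3 00 00 00 00.
K' ⊕ ipad = c5 36 36 36 36; K' ⊕ opad = af 5c 5c 5c 5c.
m1: inner = H(c5 36 36 36 36 af 34) = 80; tag = H(af 5c 5c 5c 5c 80) = 9f
m2: inner = H(c5 36 36 36 36 08 e0) = 85; tag = H(af 5c 5c 5c 5c 85) = a4 ← matches
m3: inner = H(c5 36 36 36 36 6e 77) = 82; tag = H(af 5c 5c 5c 5c 82) = a1

2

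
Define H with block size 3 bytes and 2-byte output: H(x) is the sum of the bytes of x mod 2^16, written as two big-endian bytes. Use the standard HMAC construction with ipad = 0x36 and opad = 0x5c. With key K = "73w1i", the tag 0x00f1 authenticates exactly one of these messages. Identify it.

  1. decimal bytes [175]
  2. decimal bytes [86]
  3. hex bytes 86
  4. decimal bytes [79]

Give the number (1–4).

2

Key "73w1i" = 37 33 77 31 69 is 5 bytes > B = 3, so hash it first: H(key) = 01 7b, then zero-pad to 3 bytes: K' = 01 7b 00.
K' ⊕ ipad = 37 4d 36; K' ⊕ opad = 5d 27 5c.
m1: inner = H(37 4d 36 af) = 01 69; tag = H(5d 27 5c 01 69) = 014a
m2: inner = H(37 4d 36 56) = 01 10; tag = H(5d 27 5c 01 10) = 00f1 ← matches
m3: inner = H(37 4d 36 86) = 01 40; tag = H(5d 27 5c 01 40) = 0121
m4: inner = H(37 4d 36 4f) = 01 09; tag = H(5d 27 5c 01 09) = 00ea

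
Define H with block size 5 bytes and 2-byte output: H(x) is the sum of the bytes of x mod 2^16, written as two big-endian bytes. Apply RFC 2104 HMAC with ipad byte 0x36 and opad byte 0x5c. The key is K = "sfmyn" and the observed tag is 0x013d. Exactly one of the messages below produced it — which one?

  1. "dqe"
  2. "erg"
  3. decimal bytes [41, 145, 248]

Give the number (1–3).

3

Key "sfmyn" = 73 66 6d 79 6e is exactly B = 5 bytes: K' = 73 66 6d 79 6e.
K' ⊕ ipad = 45 50 5b 4f 58; K' ⊕ opad = 2f 3a 31 25 32.
m1: inner = H(45 50 5b 4f 58 64 71 65) = 02 d1; tag = H(2f 3a 31 25 32 02 d1) = 01c4
m2: inner = H(45 50 5b 4f 58 65 72 67) = 02 d5; tag = H(2f 3a 31 25 32 02 d5) = 01c8
m3: inner = H(45 50 5b 4f 58 29 91 f8) = 03 49; tag = H(2f 3a 31 25 32 03 49) = 013d ← matches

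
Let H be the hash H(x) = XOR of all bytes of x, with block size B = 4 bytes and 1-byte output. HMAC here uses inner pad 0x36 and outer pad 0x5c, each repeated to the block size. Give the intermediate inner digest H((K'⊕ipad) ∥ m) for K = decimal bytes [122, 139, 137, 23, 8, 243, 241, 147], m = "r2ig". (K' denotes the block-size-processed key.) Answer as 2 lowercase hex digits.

Key decimal bytes [122, 139, 137, 23, 8, 243, 241, 147] = 7a 8b 89 17 08 f3 f1 93 is 8 bytes > B = 4, so hash it first: H(key) = f6, then zero-pad to 4 bytes: K' = f6 00 00 00.
K' ⊕ ipad = c0 36 36 36.
Inner input = c0 36 36 36 ∥ 72 32 69 67.
Inner hash: XOR c0⊕36⊕36⊕36⊕72⊕32⊕69⊕67 = b8.

b8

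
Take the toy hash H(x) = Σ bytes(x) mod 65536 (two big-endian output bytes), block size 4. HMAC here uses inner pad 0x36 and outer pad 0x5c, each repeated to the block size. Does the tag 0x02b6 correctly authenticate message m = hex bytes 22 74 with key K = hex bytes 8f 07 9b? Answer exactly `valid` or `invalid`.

Key hex bytes 8f 07 9b is 3 bytes ≤ B = 4; zero-pad to 4 bytes: K' = 8f 07 9b 00.
K' ⊕ ipad = b9 31 ad 36; K' ⊕ opad = d3 5b c7 5c.
Inner hash: sum = 185+49+173+54+34+116 = 611 → 02 63.
Outer hash (recomputed tag): sum = 211+91+199+92+2+99 = 694 → 02 b6.
Recomputed tag = 02b6; claimed = 02b6 → match.

valid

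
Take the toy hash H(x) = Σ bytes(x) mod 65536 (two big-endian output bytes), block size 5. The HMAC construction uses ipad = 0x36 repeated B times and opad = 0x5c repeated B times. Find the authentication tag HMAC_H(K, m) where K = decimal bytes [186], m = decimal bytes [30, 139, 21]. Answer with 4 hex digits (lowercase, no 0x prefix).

027a

Key decimal bytes [186] = ba is 1 byte ≤ B = 5; zero-pad to 5 bytes: K' = ba 00 00 00 00.
K' ⊕ ipad = 8c 36 36 36 36.  K' ⊕ opad = e6 5c 5c 5c 5c.
Inner input = (K'⊕ipad) ∥ m = 8c 36 36 36 36 ∥ 1e 8b 15.
Inner hash: sum = 140+54+54+54+54+30+139+21 = 546 → 02 22.
Outer input = (K'⊕opad) ∥ inner = e6 5c 5c 5c 5c ∥ 02 22.
Outer hash (tag): sum = 230+92+92+92+92+2+34 = 634 → 02 7a.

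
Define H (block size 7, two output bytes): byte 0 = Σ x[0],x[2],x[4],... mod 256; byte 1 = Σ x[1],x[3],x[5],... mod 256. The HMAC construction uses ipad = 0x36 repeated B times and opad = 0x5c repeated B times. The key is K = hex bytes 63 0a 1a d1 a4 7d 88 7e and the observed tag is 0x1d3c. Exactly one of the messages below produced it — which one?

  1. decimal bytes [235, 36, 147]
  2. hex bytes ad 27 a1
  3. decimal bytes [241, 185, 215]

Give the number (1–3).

3

Key hex bytes 63 0a 1a d1 a4 7d 88 7e is 8 bytes > B = 7, so hash it first: H(key) = a9 d6, then zero-pad to 7 bytes: K' = a9 d6 00 00 00 00 00.
K' ⊕ ipad = 9f e0 36 36 36 36 36; K' ⊕ opad = f5 8a 5c 5c 5c 5c 5c.
m1: inner = H(9f e0 36 36 36 36 36 eb 24 93) = 65 ca; tag = H(f5 8a 5c 5c 5c 5c 5c 65 ca) = d3a7
m2: inner = H(9f e0 36 36 36 36 36 ad 27 a1) = 68 9a; tag = H(f5 8a 5c 5c 5c 5c 5c 68 9a) = a3aa
m3: inner = H(9f e0 36 36 36 36 36 f1 b9 d7) = fa 14; tag = H(f5 8a 5c 5c 5c 5c 5c fa 14) = 1d3c ← matches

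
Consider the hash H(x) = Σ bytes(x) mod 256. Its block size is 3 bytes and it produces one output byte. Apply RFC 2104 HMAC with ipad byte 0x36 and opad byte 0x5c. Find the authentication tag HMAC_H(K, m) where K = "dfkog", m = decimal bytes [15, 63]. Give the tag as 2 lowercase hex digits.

06

Key "dfkog" = 64 66 6b 6f 67 is 5 bytes > B = 3, so hash it first: H(key) = 0b, then zero-pad to 3 bytes: K' = 0b 00 00.
K' ⊕ ipad = 3d 36 36.  K' ⊕ opad = 57 5c 5c.
Inner input = (K'⊕ipad) ∥ m = 3d 36 36 ∥ 0f 3f.
Inner hash: sum = 61+54+54+15+63 = 247 → f7.
Outer input = (K'⊕opad) ∥ inner = 57 5c 5c ∥ f7.
Outer hash (tag): sum = 87+92+92+247 = 518; mod 256 = 6 → 06.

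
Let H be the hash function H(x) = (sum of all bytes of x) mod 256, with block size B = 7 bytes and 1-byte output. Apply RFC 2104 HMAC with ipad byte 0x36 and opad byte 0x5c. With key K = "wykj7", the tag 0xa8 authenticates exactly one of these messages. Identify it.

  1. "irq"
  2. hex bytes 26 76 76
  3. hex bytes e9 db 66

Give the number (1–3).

2

Key "wykj7" = 77 79 6b 6a 37 is 5 bytes ≤ B = 7; zero-pad to 7 bytes: K' = 77 79 6b 6a 37 00 00.
K' ⊕ ipad = 41 4f 5d 5c 01 36 36; K' ⊕ opad = 2b 25 37 36 6b 5c 5c.
m1: inner = H(41 4f 5d 5c 01 36 36 69 72 71) = 02; tag = H(2b 25 37 36 6b 5c 5c 02) = e2
m2: inner = H(41 4f 5d 5c 01 36 36 26 76 76) = c8; tag = H(2b 25 37 36 6b 5c 5c c8) = a8 ← matches
m3: inner = H(41 4f 5d 5c 01 36 36 e9 db 66) = e0; tag = H(2b 25 37 36 6b 5c 5c e0) = c0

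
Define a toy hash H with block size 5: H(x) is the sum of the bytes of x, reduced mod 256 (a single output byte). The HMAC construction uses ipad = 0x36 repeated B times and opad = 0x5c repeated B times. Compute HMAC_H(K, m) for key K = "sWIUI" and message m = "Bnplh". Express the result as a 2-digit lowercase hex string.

68

Key "sWIUI" = 73 57 49 55 49 is exactly B = 5 bytes: K' = 73 57 49 55 49.
K' ⊕ ipad = 45 61 7f 63 7f.  K' ⊕ opad = 2f 0b 15 09 15.
Inner input = (K'⊕ipad) ∥ m = 45 61 7f 63 7f ∥ 42 6e 70 6c 68.
Inner hash: sum = 69+97+127+99+127+66+110+112+108+104 = 1019; mod 256 = 251 → fb.
Outer input = (K'⊕opad) ∥ inner = 2f 0b 15 09 15 ∥ fb.
Outer hash (tag): sum = 47+11+21+9+21+251 = 360; mod 256 = 104 → 68.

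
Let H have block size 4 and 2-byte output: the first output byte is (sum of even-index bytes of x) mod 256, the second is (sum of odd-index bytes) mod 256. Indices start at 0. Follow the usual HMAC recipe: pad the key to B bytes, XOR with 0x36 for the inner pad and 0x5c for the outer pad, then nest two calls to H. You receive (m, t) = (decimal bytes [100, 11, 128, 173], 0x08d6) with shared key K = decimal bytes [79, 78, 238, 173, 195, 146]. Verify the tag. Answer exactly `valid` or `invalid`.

valid

Key decimal bytes [79, 78, 238, 173, 195, 146] = 4f 4e ee ad c3 92 is 6 bytes > B = 4, so hash it first: H(key) = 00 8d, then zero-pad to 4 bytes: K' = 00 8d 00 00.
K' ⊕ ipad = 36 bb 36 36; K' ⊕ opad = 5c d1 5c 5c.
Inner hash: even-index sum = 336 mod 256 = 80; odd-index sum = 425 mod 256 = 169 → 50 a9.
Outer hash (recomputed tag): even-index sum = 264 mod 256 = 8; odd-index sum = 470 mod 256 = 214 → 08 d6.
Recomputed tag = 08d6; claimed = 08d6 → match.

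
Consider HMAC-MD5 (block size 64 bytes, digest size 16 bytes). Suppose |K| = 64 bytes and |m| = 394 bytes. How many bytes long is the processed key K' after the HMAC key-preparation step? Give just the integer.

Key is 64 ≤ 64 bytes, zero-padded: |K'| = 64.

64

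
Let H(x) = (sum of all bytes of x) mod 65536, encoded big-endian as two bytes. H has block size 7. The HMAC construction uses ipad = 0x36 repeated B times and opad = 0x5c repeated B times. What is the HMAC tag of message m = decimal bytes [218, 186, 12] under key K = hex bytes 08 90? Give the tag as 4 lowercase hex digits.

Key hex bytes 08 90 is 2 bytes ≤ B = 7; zero-pad to 7 bytes: K' = 08 90 00 00 00 00 00.
K' ⊕ ipad = 3e a6 36 36 36 36 36.  K' ⊕ opad = 54 cc 5c 5c 5c 5c 5c.
Inner input = (K'⊕ipad) ∥ m = 3e a6 36 36 36 36 36 ∥ da ba 0c.
Inner hash: sum = 62+166+54+54+54+54+54+218+186+12 = 914 → 03 92.
Outer input = (K'⊕opad) ∥ inner = 54 cc 5c 5c 5c 5c 5c ∥ 03 92.
Outer hash (tag): sum = 84+204+92+92+92+92+92+3+146 = 897 → 03 81.

0381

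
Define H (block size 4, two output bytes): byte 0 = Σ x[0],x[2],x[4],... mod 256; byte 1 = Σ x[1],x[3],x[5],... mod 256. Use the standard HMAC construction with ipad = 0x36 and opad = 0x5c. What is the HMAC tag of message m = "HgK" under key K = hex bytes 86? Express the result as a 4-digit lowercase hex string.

Key hex bytes 86 is 1 byte ≤ B = 4; zero-pad to 4 bytes: K' = 86 00 00 00.
K' ⊕ ipad = b0 36 36 36.  K' ⊕ opad = da 5c 5c 5c.
Inner input = (K'⊕ipad) ∥ m = b0 36 36 36 ∥ 48 67 4b.
Inner hash: even-index sum = 377 mod 256 = 121; odd-index sum = 211 mod 256 = 211 → 79 d3.
Outer input = (K'⊕opad) ∥ inner = da 5c 5c 5c ∥ 79 d3.
Outer hash (tag): even-index sum = 431 mod 256 = 175; odd-index sum = 395 mod 256 = 139 → af 8b.

af8b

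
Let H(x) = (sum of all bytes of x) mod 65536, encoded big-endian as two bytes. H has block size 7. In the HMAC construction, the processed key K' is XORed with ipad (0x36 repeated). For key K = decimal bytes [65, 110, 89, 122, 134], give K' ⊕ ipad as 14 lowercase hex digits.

77586f4cb03636

Key decimal bytes [65, 110, 89, 122, 134] = 41 6e 59 7a 86 is 5 bytes ≤ B = 7; zero-pad to 7 bytes: K' = 41 6e 59 7a 86 00 00.
XOR each byte with 0x36: 41⊕36=77, 6e⊕36=58, 59⊕36=6f, 7a⊕36=4c, 86⊕36=b0, 00⊕36=36, 00⊕36=36.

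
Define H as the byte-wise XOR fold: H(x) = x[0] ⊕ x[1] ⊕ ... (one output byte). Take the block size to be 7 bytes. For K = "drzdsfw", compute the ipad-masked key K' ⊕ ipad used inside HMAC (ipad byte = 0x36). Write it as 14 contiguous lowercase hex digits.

52444c52455041

Key "drzdsfw" = 64 72 7a 64 73 66 77 is exactly B = 7 bytes: K' = 64 72 7a 64 73 66 77.
XOR each byte with 0x36: 64⊕36=52, 72⊕36=44, 7a⊕36=4c, 64⊕36=52, 73⊕36=45, 66⊕36=50, 77⊕36=41.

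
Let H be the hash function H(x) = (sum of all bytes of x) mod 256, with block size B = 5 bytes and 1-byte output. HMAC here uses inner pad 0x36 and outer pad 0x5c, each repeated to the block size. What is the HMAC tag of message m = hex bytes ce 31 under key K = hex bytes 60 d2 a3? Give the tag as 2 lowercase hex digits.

Key hex bytes 60 d2 a3 is 3 bytes ≤ B = 5; zero-pad to 5 bytes: K' = 60 d2 a3 00 00.
K' ⊕ ipad = 56 e4 95 36 36.  K' ⊕ opad = 3c 8e ff 5c 5c.
Inner input = (K'⊕ipad) ∥ m = 56 e4 95 36 36 ∥ ce 31.
Inner hash: sum = 86+228+149+54+54+206+49 = 826; mod 256 = 58 → 3a.
Outer input = (K'⊕opad) ∥ inner = 3c 8e ff 5c 5c ∥ 3a.
Outer hash (tag): sum = 60+142+255+92+92+58 = 699; mod 256 = 187 → bb.

bb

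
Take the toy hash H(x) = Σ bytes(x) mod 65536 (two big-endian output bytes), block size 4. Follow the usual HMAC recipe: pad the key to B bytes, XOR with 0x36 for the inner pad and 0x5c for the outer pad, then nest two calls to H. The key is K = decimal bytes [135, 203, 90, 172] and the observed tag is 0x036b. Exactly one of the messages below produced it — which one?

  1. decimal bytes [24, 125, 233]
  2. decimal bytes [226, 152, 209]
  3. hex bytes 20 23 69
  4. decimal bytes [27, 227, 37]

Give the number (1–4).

2

Key decimal bytes [135, 203, 90, 172] = 87 cb 5a ac is exactly B = 4 bytes: K' = 87 cb 5a ac.
K' ⊕ ipad = b1 fd 6c 9a; K' ⊕ opad = db 97 06 f0.
m1: inner = H(b1 fd 6c 9a 18 7d e9) = 04 32; tag = H(db 97 06 f0 04 32) = 029e
m2: inner = H(b1 fd 6c 9a e2 98 d1) = 04 ff; tag = H(db 97 06 f0 04 ff) = 036b ← matches
m3: inner = H(b1 fd 6c 9a 20 23 69) = 03 60; tag = H(db 97 06 f0 03 60) = 02cb
m4: inner = H(b1 fd 6c 9a 1b e3 25) = 03 d7; tag = H(db 97 06 f0 03 d7) = 0342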